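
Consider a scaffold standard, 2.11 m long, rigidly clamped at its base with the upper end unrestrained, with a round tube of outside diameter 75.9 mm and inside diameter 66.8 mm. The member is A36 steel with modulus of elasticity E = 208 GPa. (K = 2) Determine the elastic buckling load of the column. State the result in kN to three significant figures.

d_o = 75.9 mm, d_i = 66.8 mm
I = π(d_o⁴ − d_i⁴)/64 = π(75.9⁴ − 66.80⁴)/64 = 6.517×10^5 mm⁴
I = 6.517×10^5 mm⁴ = 6.517×10^-7 m⁴
Effective length L_e = K·L = 2 × 2.11 = 4.220 m
P_cr = π²EI / L_e² = π² × 208×10⁹ × 6.517×10^-7 / 4.220² = 7.512×10^4 N

P_cr ≈ 75.1 kN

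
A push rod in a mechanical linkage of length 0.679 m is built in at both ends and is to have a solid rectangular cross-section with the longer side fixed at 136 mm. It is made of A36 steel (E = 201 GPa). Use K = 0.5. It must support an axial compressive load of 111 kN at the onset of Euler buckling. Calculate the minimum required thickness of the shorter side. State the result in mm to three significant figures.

L_e = K·L = 0.5 × 0.679 = 0.3395 m
Required I = P_cr·L_e²/(π²E) = 1.110×10^5 × 0.3395² / (π² × 2.01×10^11) = 6.449×10^-9 m⁴
I_req = 6.449×10^3 mm⁴
Rectangle, weak axis: I_min = h·b³/12 with h = 136 mm fixed  ⇒  b = (12I/h)^(1/3) = 8.29 mm

b ≈ 8.29 mm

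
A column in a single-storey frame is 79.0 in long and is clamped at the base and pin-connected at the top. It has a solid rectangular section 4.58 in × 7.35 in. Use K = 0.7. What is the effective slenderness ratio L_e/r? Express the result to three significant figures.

λ ≈ 41.8

For a rectangle r_min = b/√12 = 4.58/√12 = 1.322 in
L_e = K·L = 0.7 × 79.0 = 55.30 in
λ = L_e / r_min = 55.300 / 1.322 = 41.8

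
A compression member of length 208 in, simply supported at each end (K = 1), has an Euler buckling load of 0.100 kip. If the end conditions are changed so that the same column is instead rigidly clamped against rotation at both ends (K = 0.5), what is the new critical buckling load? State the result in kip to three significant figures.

P_cr ∝ 1/K², so P_cr,new = P_cr,old × (K_old/K_new)² = 0.100 × (1/0.5)²
= 0.100 × 4.000 = 0.400 kip

P_cr ≈ 0.400 kip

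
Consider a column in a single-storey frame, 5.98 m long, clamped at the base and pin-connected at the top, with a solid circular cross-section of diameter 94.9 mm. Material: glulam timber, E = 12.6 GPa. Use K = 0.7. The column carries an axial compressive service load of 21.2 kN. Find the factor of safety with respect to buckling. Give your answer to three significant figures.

n ≈ 1.33

I = πd⁴/64 = π×94.9⁴/64 = 3.981×10^6 mm⁴
I = 3.981×10^6 mm⁴ = 3.981×10^-6 m⁴
Effective length L_e = K·L = 0.7 × 5.98 = 4.186 m
P_cr = π²EI / L_e² = π² × 12.6×10⁹ × 3.981×10^-6 / 4.186² = 2.826×10^4 N
Factor of safety n = P_cr / P = 28.256 / 21.2 = 1.33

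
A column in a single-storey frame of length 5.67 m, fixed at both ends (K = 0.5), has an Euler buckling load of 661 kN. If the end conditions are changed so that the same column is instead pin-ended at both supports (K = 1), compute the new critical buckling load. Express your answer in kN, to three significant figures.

P_cr ∝ 1/K², so P_cr,new = P_cr,old × (K_old/K_new)² = 661 × (0.5/1)²
= 661 × 0.2500 = 165 kN

P_cr ≈ 165 kN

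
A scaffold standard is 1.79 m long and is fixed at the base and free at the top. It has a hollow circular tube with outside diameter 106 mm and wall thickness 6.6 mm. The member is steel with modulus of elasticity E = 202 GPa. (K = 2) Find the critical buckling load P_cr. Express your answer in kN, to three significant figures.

Inner diameter d_i = 106 − 2×6.6 = 92.80 mm
I = π(d_o⁴ − d_i⁴)/64 = π(106⁴ − 92.80⁴)/64 = 2.557×10^6 mm⁴
I = 2.557×10^6 mm⁴ = 2.557×10^-6 m⁴
Effective length L_e = K·L = 2 × 1.79 = 3.580 m
P_cr = π²EI / L_e² = π² × 202×10⁹ × 2.557×10^-6 / 3.580² = 3.977×10^5 N

P_cr ≈ 398 kN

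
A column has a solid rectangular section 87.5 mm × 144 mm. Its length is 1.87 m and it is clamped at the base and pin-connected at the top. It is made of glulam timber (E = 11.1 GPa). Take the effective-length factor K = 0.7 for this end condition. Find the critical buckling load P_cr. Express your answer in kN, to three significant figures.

P_cr ≈ 514 kN

Buckling occurs about the weak axis: I_min = h·b³/12 with b = 87.5 mm (the shorter side).
I_min = 144×87.5³/12 = 8.039×10^6 mm⁴
I = 8.039×10^6 mm⁴ = 8.039×10^-6 m⁴
Effective length L_e = K·L = 0.7 × 1.87 = 1.309 m
P_cr = π²EI / L_e² = π² × 11.1×10⁹ × 8.039×10^-6 / 1.309² = 5.140×10^5 N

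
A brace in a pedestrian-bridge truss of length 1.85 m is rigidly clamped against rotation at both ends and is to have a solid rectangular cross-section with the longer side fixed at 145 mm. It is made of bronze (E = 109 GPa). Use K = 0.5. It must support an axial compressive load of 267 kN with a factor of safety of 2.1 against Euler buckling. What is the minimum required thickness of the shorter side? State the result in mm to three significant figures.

b ≈ 33.3 mm

Required P_cr = n·P = 2.1 × 267 = 560.7 kN
L_e = K·L = 0.5 × 1.85 = 0.9250 m
Required I = P_cr·L_e²/(π²E) = 5.607×10^5 × 0.9250² / (π² × 1.09×10^11) = 4.460×10^-7 m⁴
I_req = 4.460×10^5 mm⁴
Rectangle, weak axis: I_min = h·b³/12 with h = 145 mm fixed  ⇒  b = (12I/h)^(1/3) = 33.3 mm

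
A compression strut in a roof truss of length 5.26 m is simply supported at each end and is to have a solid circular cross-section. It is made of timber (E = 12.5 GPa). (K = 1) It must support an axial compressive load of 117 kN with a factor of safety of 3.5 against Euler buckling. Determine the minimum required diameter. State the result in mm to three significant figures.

Required P_cr = n·P = 3.5 × 117 = 409.5 kN
L_e = K·L = 1 × 5.26 = 5.260 m
Required I = P_cr·L_e²/(π²E) = 4.095×10^5 × 5.260² / (π² × 1.25×10^10) = 9.184×10^-5 m⁴
I_req = 9.184×10^7 mm⁴
Solid circle: I = πd⁴/64  ⇒  d = (64I/π)^(1/4) = (64×9.184×10^7/π)^(1/4) = 208 mm

d ≈ 208 mm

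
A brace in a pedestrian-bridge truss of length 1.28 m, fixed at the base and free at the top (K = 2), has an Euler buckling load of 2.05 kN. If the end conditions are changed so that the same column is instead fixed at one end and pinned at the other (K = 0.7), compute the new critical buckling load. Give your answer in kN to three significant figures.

P_cr ∝ 1/K², so P_cr,new = P_cr,old × (K_old/K_new)² = 2.05 × (2/0.7)²
= 2.05 × 8.163 = 16.7 kN

P_cr ≈ 16.7 kN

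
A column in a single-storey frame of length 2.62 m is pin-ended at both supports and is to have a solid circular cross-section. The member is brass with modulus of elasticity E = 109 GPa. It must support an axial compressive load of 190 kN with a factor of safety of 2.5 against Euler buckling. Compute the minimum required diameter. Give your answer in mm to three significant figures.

Required P_cr = n·P = 2.5 × 190 = 475.0 kN
L_e = K·L = 1 × 2.62 = 2.620 m
Required I = P_cr·L_e²/(π²E) = 4.750×10^5 × 2.620² / (π² × 1.09×10^11) = 3.031×10^-6 m⁴
I_req = 3.031×10^6 mm⁴
Solid circle: I = πd⁴/64  ⇒  d = (64I/π)^(1/4) = (64×3.031×10^6/π)^(1/4) = 88.6 mm

d ≈ 88.6 mm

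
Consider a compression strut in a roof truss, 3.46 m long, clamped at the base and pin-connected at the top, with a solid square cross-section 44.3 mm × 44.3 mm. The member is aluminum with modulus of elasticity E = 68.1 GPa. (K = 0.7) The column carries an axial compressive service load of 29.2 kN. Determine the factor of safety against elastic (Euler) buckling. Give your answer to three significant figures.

n ≈ 1.26

I = a⁴/12 = 44.3⁴/12 = 3.209×10^5 mm⁴
I = 3.209×10^5 mm⁴ = 3.209×10^-7 m⁴
Effective length L_e = K·L = 0.7 × 3.46 = 2.422 m
P_cr = π²EI / L_e² = π² × 68.1×10⁹ × 3.209×10^-7 / 2.422² = 3.677×10^4 N
Factor of safety n = P_cr / P = 36.773 / 29.2 = 1.26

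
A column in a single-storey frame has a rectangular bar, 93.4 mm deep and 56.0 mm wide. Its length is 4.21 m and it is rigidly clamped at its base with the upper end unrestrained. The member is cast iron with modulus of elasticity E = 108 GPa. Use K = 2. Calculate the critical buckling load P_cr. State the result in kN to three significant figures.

P_cr ≈ 20.6 kN

Buckling occurs about the weak axis: I_min = h·b³/12 with b = 56.0 mm (the shorter side).
I_min = 93.4×56.0³/12 = 1.367×10^6 mm⁴
I = 1.367×10^6 mm⁴ = 1.367×10^-6 m⁴
Effective length L_e = K·L = 2 × 4.21 = 8.420 m
P_cr = π²EI / L_e² = π² × 108×10⁹ × 1.367×10^-6 / 8.420² = 2.055×10^4 N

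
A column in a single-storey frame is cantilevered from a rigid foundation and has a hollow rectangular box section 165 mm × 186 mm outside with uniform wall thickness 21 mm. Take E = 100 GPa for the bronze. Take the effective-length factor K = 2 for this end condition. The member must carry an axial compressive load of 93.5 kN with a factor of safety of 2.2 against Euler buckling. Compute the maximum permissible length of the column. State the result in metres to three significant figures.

L_max ≈ 7.53 m

Inner dimensions: h_i = 186 − 2×21 = 144.0 mm, b_i = 165 − 2×21 = 123.0 mm
Weak-axis I_min = (h_o·b_o³ − h_i·b_i³)/12 with b_o = 165, b_i = 123.0 mm (shorter outer/inner sides).
I_min = (186×165³ − 144.0×123.0³)/12 = 4.730×10^7 mm⁴
I = 4.730×10^-5 m⁴
Required critical load P_cr = n·P = 2.2 × 93.5 = 205.7 kN = 2.057×10^5 N
From P_cr = π²EI/(K·L)²:  L = (1/K)·√(π²EI/P_cr) = (1/2)·√(π²×1.00×10^11×4.730×10^-5/2.057×10^5)
L = 7.53 m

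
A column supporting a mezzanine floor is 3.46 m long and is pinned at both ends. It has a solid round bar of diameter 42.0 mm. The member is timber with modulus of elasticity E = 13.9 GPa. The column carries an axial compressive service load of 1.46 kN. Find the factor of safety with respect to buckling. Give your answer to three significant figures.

n ≈ 1.20

I = πd⁴/64 = π×42.0⁴/64 = 1.527×10^5 mm⁴
I = 1.527×10^5 mm⁴ = 1.527×10^-7 m⁴
Effective length L_e = K·L = 1 × 3.46 = 3.460 m
P_cr = π²EI / L_e² = π² × 13.9×10⁹ × 1.527×10^-7 / 3.460² = 1.750×10^3 N
Factor of safety n = P_cr / P = 1.7504 / 1.46 = 1.20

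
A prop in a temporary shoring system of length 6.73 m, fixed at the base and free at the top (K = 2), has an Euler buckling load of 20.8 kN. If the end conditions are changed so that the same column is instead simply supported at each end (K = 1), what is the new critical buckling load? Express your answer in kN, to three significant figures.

P_cr ≈ 83.2 kN

P_cr ∝ 1/K², so P_cr,new = P_cr,old × (K_old/K_new)² = 20.8 × (2/1)²
= 20.8 × 4.000 = 83.2 kN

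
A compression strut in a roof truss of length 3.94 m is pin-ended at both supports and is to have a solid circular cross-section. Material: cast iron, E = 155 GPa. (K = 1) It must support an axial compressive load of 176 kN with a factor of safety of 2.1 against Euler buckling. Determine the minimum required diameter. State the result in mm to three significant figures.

Required P_cr = n·P = 2.1 × 176 = 369.6 kN
L_e = K·L = 1 × 3.94 = 3.940 m
Required I = P_cr·L_e²/(π²E) = 3.696×10^5 × 3.940² / (π² × 1.55×10^11) = 3.751×10^-6 m⁴
I_req = 3.751×10^6 mm⁴
Solid circle: I = πd⁴/64  ⇒  d = (64I/π)^(1/4) = (64×3.751×10^6/π)^(1/4) = 93.5 mm

d ≈ 93.5 mm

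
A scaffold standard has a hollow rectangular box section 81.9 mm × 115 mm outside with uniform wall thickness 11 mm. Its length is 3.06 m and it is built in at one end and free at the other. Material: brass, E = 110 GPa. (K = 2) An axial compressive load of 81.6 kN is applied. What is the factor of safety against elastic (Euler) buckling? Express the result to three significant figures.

n ≈ 1.28

Inner dimensions: h_i = 115 − 2×11 = 93.00 mm, b_i = 81.9 − 2×11 = 59.90 mm
Weak-axis I_min = (h_o·b_o³ − h_i·b_i³)/12 with b_o = 81.9, b_i = 59.90 mm (shorter outer/inner sides).
I_min = (115×81.9³ − 93.00×59.90³)/12 = 3.599×10^6 mm⁴
I = 3.599×10^6 mm⁴ = 3.599×10^-6 m⁴
Effective length L_e = K·L = 2 × 3.06 = 6.120 m
P_cr = π²EI / L_e² = π² × 110×10⁹ × 3.599×10^-6 / 6.120² = 1.043×10^5 N
Factor of safety n = P_cr / P = 104.32 / 81.6 = 1.28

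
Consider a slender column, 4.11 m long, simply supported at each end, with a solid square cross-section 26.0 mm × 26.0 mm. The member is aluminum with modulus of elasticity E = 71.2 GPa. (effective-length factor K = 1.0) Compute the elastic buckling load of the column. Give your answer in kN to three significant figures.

P_cr ≈ 1.58 kN

I = a⁴/12 = 26.0⁴/12 = 3.808×10^4 mm⁴
I = 3.808×10^4 mm⁴ = 3.808×10^-8 m⁴
Effective length L_e = K·L = 1 × 4.11 = 4.110 m
P_cr = π²EI / L_e² = π² × 71.2×10⁹ × 3.808×10^-8 / 4.110² = 1.584×10^3 N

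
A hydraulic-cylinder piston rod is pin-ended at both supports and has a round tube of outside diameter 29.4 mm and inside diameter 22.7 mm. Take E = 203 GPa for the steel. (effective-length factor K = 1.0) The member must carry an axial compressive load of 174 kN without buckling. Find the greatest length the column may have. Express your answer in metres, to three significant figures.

L_max ≈ 0.522 m

d_o = 29.4 mm, d_i = 22.7 mm
I = π(d_o⁴ − d_i⁴)/64 = π(29.4⁴ − 22.70⁴)/64 = 2.364×10^4 mm⁴
I = 2.364×10^-8 m⁴
At the buckling limit P_cr = P = 1.740×10^5 N
From P_cr = π²EI/(K·L)²:  L = (1/K)·√(π²EI/P_cr) = (1/1)·√(π²×2.03×10^11×2.364×10^-8/1.740×10^5)
L = 0.522 m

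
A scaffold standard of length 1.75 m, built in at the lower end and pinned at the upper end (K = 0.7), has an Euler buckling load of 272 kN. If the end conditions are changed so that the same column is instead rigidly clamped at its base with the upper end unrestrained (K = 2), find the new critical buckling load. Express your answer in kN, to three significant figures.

P_cr ≈ 33.3 kN

P_cr ∝ 1/K², so P_cr,new = P_cr,old × (K_old/K_new)² = 272 × (0.7/2)²
= 272 × 0.1225 = 33.3 kN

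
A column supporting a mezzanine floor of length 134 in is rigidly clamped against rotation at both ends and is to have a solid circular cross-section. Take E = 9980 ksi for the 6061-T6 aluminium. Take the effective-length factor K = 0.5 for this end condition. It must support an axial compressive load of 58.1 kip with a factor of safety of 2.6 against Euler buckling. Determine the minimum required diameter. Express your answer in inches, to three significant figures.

Required P_cr = n·P = 2.6 × 58.1 = 151.1 kip
L_e = K·L = 0.5 × 134 = 67.00 in
Required I = P_cr·L_e²/(π²E) = 1.511×10^5 × 67.00² / (π² × 9.98×10^6) = 6.884 in⁴
Solid circle: I = πd⁴/64  ⇒  d = (64I/π)^(1/4) = (64×6.884/π)^(1/4) = 3.44 in

d ≈ 3.44 in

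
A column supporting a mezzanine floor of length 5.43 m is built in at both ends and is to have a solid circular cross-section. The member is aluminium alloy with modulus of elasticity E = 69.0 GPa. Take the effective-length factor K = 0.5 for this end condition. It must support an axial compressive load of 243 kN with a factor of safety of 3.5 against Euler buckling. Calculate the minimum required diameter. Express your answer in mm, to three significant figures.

d ≈ 117 mm

Required P_cr = n·P = 3.5 × 243 = 850.5 kN
L_e = K·L = 0.5 × 5.43 = 2.715 m
Required I = P_cr·L_e²/(π²E) = 8.505×10^5 × 2.715² / (π² × 6.90×10^10) = 9.206×10^-6 m⁴
I_req = 9.206×10^6 mm⁴
Solid circle: I = πd⁴/64  ⇒  d = (64I/π)^(1/4) = (64×9.206×10^6/π)^(1/4) = 117 mm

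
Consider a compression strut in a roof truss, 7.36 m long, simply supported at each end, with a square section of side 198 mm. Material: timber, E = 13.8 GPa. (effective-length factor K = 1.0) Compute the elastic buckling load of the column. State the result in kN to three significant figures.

P_cr ≈ 322 kN

I = a⁴/12 = 198⁴/12 = 1.281×10^8 mm⁴
I = 1.281×10^8 mm⁴ = 1.281×10^-4 m⁴
Effective length L_e = K·L = 1 × 7.36 = 7.360 m
P_cr = π²EI / L_e² = π² × 13.8×10⁹ × 1.281×10^-4 / 7.360² = 3.220×10^5 N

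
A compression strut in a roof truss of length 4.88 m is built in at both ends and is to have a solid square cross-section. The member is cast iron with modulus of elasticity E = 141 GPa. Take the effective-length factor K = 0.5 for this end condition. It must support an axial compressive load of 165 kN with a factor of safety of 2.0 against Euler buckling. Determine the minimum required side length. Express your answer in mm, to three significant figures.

a ≈ 64.2 mm

Required P_cr = n·P = 2.0 × 165 = 330.0 kN
L_e = K·L = 0.5 × 4.88 = 2.440 m
Required I = P_cr·L_e²/(π²E) = 3.300×10^5 × 2.440² / (π² × 1.41×10^11) = 1.412×10^-6 m⁴
I_req = 1.412×10^6 mm⁴
Solid square: I = a⁴/12  ⇒  a = (12I)^(1/4) = (12×1.412×10^6)^(1/4) = 64.2 mm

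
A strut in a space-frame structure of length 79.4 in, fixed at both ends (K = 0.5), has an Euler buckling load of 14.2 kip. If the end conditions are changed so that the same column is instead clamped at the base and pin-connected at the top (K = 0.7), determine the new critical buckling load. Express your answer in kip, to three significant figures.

P_cr ≈ 7.24 kip

P_cr ∝ 1/K², so P_cr,new = P_cr,old × (K_old/K_new)² = 14.2 × (0.5/0.7)²
= 14.2 × 0.5102 = 7.24 kip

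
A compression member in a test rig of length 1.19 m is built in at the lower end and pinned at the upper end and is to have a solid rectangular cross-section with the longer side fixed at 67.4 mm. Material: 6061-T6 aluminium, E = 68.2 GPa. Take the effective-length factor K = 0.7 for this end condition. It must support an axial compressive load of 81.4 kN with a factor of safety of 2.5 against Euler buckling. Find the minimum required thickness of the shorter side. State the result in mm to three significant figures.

b ≈ 33.4 mm

Required P_cr = n·P = 2.5 × 81.4 = 203.5 kN
L_e = K·L = 0.7 × 1.19 = 0.8330 m
Required I = P_cr·L_e²/(π²E) = 2.035×10^5 × 0.8330² / (π² × 6.82×10^10) = 2.098×10^-7 m⁴
I_req = 2.098×10^5 mm⁴
Rectangle, weak axis: I_min = h·b³/12 with h = 67.4 mm fixed  ⇒  b = (12I/h)^(1/3) = 33.4 mm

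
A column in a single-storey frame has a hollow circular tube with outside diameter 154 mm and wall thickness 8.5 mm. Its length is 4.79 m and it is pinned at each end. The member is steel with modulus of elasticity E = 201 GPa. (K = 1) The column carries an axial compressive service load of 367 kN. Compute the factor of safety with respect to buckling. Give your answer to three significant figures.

n ≈ 2.43

Inner diameter d_i = 154 − 2×8.5 = 137.0 mm
I = π(d_o⁴ − d_i⁴)/64 = π(154⁴ − 137.0⁴)/64 = 1.032×10^7 mm⁴
I = 1.032×10^7 mm⁴ = 1.032×10^-5 m⁴
Effective length L_e = K·L = 1 × 4.79 = 4.790 m
P_cr = π²EI / L_e² = π² × 201×10⁹ × 1.032×10^-5 / 4.790² = 8.920×10^5 N
Factor of safety n = P_cr / P = 892.02 / 367 = 2.43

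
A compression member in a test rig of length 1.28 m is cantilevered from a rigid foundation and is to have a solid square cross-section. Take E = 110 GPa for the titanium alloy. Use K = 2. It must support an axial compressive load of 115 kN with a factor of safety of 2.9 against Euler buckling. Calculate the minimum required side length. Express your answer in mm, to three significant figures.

Required P_cr = n·P = 2.9 × 115 = 333.5 kN
L_e = K·L = 2 × 1.28 = 2.560 m
Required I = P_cr·L_e²/(π²E) = 3.335×10^5 × 2.560² / (π² × 1.10×10^11) = 2.013×10^-6 m⁴
I_req = 2.013×10^6 mm⁴
Solid square: I = a⁴/12  ⇒  a = (12I)^(1/4) = (12×2.013×10^6)^(1/4) = 70.1 mm

a ≈ 70.1 mm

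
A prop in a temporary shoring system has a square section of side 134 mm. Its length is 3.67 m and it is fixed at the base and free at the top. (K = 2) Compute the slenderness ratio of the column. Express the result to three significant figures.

λ ≈ 190

I = a⁴/12 = 134⁴/12 = 2.687×10^7 mm⁴
A = 1.796×10^4 mm²;  r_min = √(I/A) = √(2.687×10^7/1.796×10^4) = 38.68 mm
L_e = K·L = 2 × 3.67 m = 7.340 m = 7340.0 mm
λ = L_e / r_min = 7340.0 / 38.68 = 190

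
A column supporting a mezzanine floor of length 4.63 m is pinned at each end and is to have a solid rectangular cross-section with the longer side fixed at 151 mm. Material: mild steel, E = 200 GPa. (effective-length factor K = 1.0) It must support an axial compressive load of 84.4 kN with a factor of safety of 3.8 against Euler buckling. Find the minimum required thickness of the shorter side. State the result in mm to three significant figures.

Required P_cr = n·P = 3.8 × 84.4 = 320.7 kN
L_e = K·L = 1 × 4.63 = 4.630 m
Required I = P_cr·L_e²/(π²E) = 3.207×10^5 × 4.630² / (π² × 2.00×10^11) = 3.483×10^-6 m⁴
I_req = 3.483×10^6 mm⁴
Rectangle, weak axis: I_min = h·b³/12 with h = 151 mm fixed  ⇒  b = (12I/h)^(1/3) = 65.2 mm

b ≈ 65.2 mm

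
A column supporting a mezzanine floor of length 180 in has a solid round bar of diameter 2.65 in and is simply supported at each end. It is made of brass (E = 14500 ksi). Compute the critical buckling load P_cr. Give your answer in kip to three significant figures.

P_cr ≈ 10.7 kip

I = πd⁴/64 = π×2.65⁴/64 = 2.421 in⁴
Effective length L_e = K·L = 1 × 180 = 180.0 in
P_cr = π²EI / L_e² = π² × 14500×10³ × 2.421 / 180.0² = 1.069×10^4 lb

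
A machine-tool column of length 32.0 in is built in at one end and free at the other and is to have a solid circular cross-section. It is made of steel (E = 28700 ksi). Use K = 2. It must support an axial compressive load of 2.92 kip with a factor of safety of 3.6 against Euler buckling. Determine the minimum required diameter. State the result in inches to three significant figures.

Required P_cr = n·P = 3.6 × 2.92 = 10.51 kip
L_e = K·L = 2 × 32.0 = 64.00 in
Required I = P_cr·L_e²/(π²E) = 1.051×10^4 × 64.00² / (π² × 2.87×10^7) = 0.1520 in⁴
Solid circle: I = πd⁴/64  ⇒  d = (64I/π)^(1/4) = (64×0.1520/π)^(1/4) = 1.33 in

d ≈ 1.33 in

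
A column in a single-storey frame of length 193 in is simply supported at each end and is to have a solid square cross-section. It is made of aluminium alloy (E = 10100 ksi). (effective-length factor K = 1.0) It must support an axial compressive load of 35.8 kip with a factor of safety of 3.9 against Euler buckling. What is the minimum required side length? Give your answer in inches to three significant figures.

a ≈ 5.00 in

Required P_cr = n·P = 3.9 × 35.8 = 139.6 kip
L_e = K·L = 1 × 193 = 193.0 in
Required I = P_cr·L_e²/(π²E) = 1.396×10^5 × 193.0² / (π² × 1.01×10^7) = 52.17 in⁴
Solid square: I = a⁴/12  ⇒  a = (12I)^(1/4) = (12×52.17)^(1/4) = 5.00 in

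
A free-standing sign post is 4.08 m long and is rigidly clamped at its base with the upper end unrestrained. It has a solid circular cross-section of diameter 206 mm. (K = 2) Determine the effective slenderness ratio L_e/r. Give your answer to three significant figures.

For a solid circle r = d/4 = 206/4 = 51.50 mm
L_e = K·L = 2 × 4.08 m = 8.160 m = 8160.0 mm
λ = L_e / r_min = 8160.0 / 51.50 = 158

λ ≈ 158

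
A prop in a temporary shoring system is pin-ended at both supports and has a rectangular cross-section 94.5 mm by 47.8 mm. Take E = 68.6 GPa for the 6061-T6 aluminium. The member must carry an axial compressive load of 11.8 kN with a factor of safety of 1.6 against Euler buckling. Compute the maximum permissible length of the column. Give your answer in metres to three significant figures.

L_max ≈ 5.55 m

Buckling occurs about the weak axis: I_min = h·b³/12 with b = 47.8 mm (the shorter side).
I_min = 94.5×47.8³/12 = 8.601×10^5 mm⁴
I = 8.601×10^-7 m⁴
Required critical load P_cr = n·P = 1.6 × 11.8 = 18.88 kN = 1.888×10^4 N
From P_cr = π²EI/(K·L)²:  L = (1/K)·√(π²EI/P_cr) = (1/1)·√(π²×6.86×10^10×8.601×10^-7/1.888×10^4)
L = 5.55 m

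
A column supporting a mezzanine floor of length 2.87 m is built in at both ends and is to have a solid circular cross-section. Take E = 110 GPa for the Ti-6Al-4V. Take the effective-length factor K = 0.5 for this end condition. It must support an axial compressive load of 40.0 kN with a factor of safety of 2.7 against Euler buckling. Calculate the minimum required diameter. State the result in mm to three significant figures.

d ≈ 45.2 mm

Required P_cr = n·P = 2.7 × 40.0 = 108.0 kN
L_e = K·L = 0.5 × 2.87 = 1.435 m
Required I = P_cr·L_e²/(π²E) = 1.080×10^5 × 1.435² / (π² × 1.10×10^11) = 2.048×10^-7 m⁴
I_req = 2.048×10^5 mm⁴
Solid circle: I = πd⁴/64  ⇒  d = (64I/π)^(1/4) = (64×2.048×10^5/π)^(1/4) = 45.2 mm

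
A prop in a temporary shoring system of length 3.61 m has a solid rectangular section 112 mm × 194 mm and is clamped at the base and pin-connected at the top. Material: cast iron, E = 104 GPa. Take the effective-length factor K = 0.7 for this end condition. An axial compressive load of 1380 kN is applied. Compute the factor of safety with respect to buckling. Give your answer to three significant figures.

n ≈ 2.65

Buckling occurs about the weak axis: I_min = h·b³/12 with b = 112 mm (the shorter side).
I_min = 194×112³/12 = 2.271×10^7 mm⁴
I = 2.271×10^7 mm⁴ = 2.271×10^-5 m⁴
Effective length L_e = K·L = 0.7 × 3.61 = 2.527 m
P_cr = π²EI / L_e² = π² × 104×10⁹ × 2.271×10^-5 / 2.527² = 3.651×10^6 N
Factor of safety n = P_cr / P = 3650.9 / 1380 = 2.65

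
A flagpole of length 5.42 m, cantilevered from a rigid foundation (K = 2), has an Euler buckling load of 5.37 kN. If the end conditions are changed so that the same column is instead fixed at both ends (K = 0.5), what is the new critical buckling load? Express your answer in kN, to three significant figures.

P_cr ≈ 85.9 kN

P_cr ∝ 1/K², so P_cr,new = P_cr,old × (K_old/K_new)² = 5.37 × (2/0.5)²
= 5.37 × 16.00 = 85.9 kN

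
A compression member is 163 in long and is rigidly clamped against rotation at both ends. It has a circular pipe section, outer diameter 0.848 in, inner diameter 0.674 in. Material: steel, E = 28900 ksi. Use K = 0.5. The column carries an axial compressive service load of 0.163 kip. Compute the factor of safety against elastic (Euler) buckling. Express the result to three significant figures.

n ≈ 4.02

d_o = 0.848 in, d_i = 0.674 in
I = π(d_o⁴ − d_i⁴)/64 = π(0.848⁴ − 0.6740⁴)/64 = 1.525×10^-2 in⁴
Effective length L_e = K·L = 0.5 × 163 = 81.50 in
P_cr = π²EI / L_e² = π² × 28900×10³ × 1.525×10^-2 / 81.50² = 655.0 lb
Factor of safety n = P_cr / P = 0.65502 / 0.163 = 4.02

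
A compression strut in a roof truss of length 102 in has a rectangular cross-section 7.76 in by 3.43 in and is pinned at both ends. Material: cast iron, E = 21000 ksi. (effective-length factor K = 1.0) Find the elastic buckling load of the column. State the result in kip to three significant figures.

P_cr ≈ 520 kip

Buckling occurs about the weak axis: I_min = h·b³/12 with b = 3.43 in (the shorter side).
I_min = 7.76×3.43³/12 = 26.10 in⁴
Effective length L_e = K·L = 1 × 102 = 102.0 in
P_cr = π²EI / L_e² = π² × 21000×10³ × 26.10 / 102.0² = 5.199×10^5 lb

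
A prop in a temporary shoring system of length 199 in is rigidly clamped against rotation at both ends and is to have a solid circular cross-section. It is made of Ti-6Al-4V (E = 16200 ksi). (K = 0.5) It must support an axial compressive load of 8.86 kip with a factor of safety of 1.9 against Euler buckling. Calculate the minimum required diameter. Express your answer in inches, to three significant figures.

Required P_cr = n·P = 1.9 × 8.86 = 16.83 kip
L_e = K·L = 0.5 × 199 = 99.50 in
Required I = P_cr·L_e²/(π²E) = 1.683×10^4 × 99.50² / (π² × 1.62×10^7) = 1.042 in⁴
Solid circle: I = πd⁴/64  ⇒  d = (64I/π)^(1/4) = (64×1.042/π)^(1/4) = 2.15 in

d ≈ 2.15 in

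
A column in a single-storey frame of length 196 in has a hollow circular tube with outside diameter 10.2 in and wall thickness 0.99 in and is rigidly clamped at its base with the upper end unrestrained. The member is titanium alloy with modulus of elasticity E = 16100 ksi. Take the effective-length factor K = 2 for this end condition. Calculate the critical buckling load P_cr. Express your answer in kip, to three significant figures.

Inner diameter d_i = 10.2 − 2×0.99 = 8.220 in
I = π(d_o⁴ − d_i⁴)/64 = π(10.2⁴ − 8.220⁴)/64 = 307.2 in⁴
Effective length L_e = K·L = 2 × 196 = 392.0 in
P_cr = π²EI / L_e² = π² × 16100×10³ × 307.2 / 392.0² = 3.177×10^5 lb

P_cr ≈ 318 kip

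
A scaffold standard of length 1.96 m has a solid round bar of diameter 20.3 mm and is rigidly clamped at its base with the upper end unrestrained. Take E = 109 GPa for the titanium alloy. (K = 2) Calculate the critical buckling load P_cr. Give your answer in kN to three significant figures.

P_cr ≈ 0.584 kN

I = πd⁴/64 = π×20.3⁴/64 = 8.336×10^3 mm⁴
I = 8.336×10^3 mm⁴ = 8.336×10^-9 m⁴
Effective length L_e = K·L = 2 × 1.96 = 3.920 m
P_cr = π²EI / L_e² = π² × 109×10⁹ × 8.336×10^-9 / 3.920² = 583.6 N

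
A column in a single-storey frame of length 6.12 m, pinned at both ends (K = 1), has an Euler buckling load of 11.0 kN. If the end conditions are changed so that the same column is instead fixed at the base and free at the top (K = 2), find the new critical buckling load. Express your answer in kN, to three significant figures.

P_cr ∝ 1/K², so P_cr,new = P_cr,old × (K_old/K_new)² = 11.0 × (1/2)²
= 11.0 × 0.2500 = 2.75 kN

P_cr ≈ 2.75 kN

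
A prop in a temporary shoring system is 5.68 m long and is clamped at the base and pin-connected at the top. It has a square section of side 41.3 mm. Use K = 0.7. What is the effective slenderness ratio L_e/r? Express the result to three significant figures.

λ ≈ 333

I = a⁴/12 = 41.3⁴/12 = 2.424×10^5 mm⁴
A = 1.706×10^3 mm²;  r_min = √(I/A) = √(2.424×10^5/1.706×10^3) = 11.92 mm
L_e = K·L = 0.7 × 5.68 m = 3.976 m = 3976.0 mm
λ = L_e / r_min = 3976.0 / 11.92 = 333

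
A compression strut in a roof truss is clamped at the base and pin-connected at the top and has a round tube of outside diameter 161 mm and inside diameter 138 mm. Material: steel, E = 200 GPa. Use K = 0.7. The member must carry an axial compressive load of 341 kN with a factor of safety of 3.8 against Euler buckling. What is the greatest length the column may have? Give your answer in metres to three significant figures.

d_o = 161 mm, d_i = 138 mm
I = π(d_o⁴ − d_i⁴)/64 = π(161⁴ − 138.0⁴)/64 = 1.518×10^7 mm⁴
I = 1.518×10^-5 m⁴
Required critical load P_cr = n·P = 3.8 × 341 = 1296 kN = 1.296×10^6 N
From P_cr = π²EI/(K·L)²:  L = (1/K)·√(π²EI/P_cr) = (1/0.7)·√(π²×2.00×10^11×1.518×10^-5/1.296×10^6)
L = 6.87 m

L_max ≈ 6.87 m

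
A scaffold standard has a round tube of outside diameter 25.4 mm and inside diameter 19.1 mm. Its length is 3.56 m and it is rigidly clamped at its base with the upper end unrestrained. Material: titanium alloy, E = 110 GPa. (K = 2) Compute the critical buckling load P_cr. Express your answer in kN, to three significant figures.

P_cr ≈ 0.298 kN

d_o = 25.4 mm, d_i = 19.1 mm
I = π(d_o⁴ − d_i⁴)/64 = π(25.4⁴ − 19.10⁴)/64 = 1.390×10^4 mm⁴
I = 1.390×10^4 mm⁴ = 1.390×10^-8 m⁴
Effective length L_e = K·L = 2 × 3.56 = 7.120 m
P_cr = π²EI / L_e² = π² × 110×10⁹ × 1.390×10^-8 / 7.120² = 297.7 N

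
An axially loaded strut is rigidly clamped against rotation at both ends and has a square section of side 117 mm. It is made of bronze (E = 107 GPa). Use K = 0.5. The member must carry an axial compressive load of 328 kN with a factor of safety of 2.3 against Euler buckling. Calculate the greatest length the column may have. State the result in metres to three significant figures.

L_max ≈ 9.35 m

I = a⁴/12 = 117⁴/12 = 1.562×10^7 mm⁴
I = 1.562×10^-5 m⁴
Required critical load P_cr = n·P = 2.3 × 328 = 754.4 kN = 7.544×10^5 N
From P_cr = π²EI/(K·L)²:  L = (1/K)·√(π²EI/P_cr) = (1/0.5)·√(π²×1.07×10^11×1.562×10^-5/7.544×10^5)
L = 9.35 m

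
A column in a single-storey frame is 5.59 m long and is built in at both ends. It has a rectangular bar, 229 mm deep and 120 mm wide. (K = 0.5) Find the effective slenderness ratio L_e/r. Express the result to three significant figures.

λ ≈ 80.7

For a rectangle r_min = b/√12 = 120/√12 = 34.64 mm
L_e = K·L = 0.5 × 5.59 m = 2.795 m = 2795.0 mm
λ = L_e / r_min = 2795.0 / 34.64 = 80.7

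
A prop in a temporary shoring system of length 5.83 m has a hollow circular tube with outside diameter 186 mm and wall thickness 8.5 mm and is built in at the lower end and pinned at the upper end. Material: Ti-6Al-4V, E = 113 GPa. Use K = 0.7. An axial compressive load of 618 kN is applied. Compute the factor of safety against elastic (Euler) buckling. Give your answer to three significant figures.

n ≈ 2.03

Inner diameter d_i = 186 − 2×8.5 = 169.0 mm
I = π(d_o⁴ − d_i⁴)/64 = π(186⁴ − 169.0⁴)/64 = 1.871×10^7 mm⁴
I = 1.871×10^7 mm⁴ = 1.871×10^-5 m⁴
Effective length L_e = K·L = 0.7 × 5.83 = 4.081 m
P_cr = π²EI / L_e² = π² × 113×10⁹ × 1.871×10^-5 / 4.081² = 1.253×10^6 N
Factor of safety n = P_cr / P = 1252.9 / 618 = 2.03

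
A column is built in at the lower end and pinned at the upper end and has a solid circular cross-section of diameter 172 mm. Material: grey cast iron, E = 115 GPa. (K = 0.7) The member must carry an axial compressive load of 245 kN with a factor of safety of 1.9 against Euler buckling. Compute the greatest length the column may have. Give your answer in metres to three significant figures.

L_max ≈ 14.6 m

I = πd⁴/64 = π×172⁴/64 = 4.296×10^7 mm⁴
I = 4.296×10^-5 m⁴
Required critical load P_cr = n·P = 1.9 × 245 = 465.5 kN = 4.655×10^5 N
From P_cr = π²EI/(K·L)²:  L = (1/K)·√(π²EI/P_cr) = (1/0.7)·√(π²×1.15×10^11×4.296×10^-5/4.655×10^5)
L = 14.6 m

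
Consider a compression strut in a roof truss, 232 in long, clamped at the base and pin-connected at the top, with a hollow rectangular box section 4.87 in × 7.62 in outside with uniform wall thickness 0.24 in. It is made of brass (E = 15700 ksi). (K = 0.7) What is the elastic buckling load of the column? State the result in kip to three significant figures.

P_cr ≈ 135 kip

Inner dimensions: h_i = 7.62 − 2×0.24 = 7.140 in, b_i = 4.87 − 2×0.24 = 4.390 in
Weak-axis I_min = (h_o·b_o³ − h_i·b_i³)/12 with b_o = 4.87, b_i = 4.390 in (shorter outer/inner sides).
I_min = (7.62×4.87³ − 7.140×4.390³)/12 = 23.00 in⁴
Effective length L_e = K·L = 0.7 × 232 = 162.4 in
P_cr = π²EI / L_e² = π² × 15700×10³ × 23.00 / 162.4² = 1.352×10^5 lb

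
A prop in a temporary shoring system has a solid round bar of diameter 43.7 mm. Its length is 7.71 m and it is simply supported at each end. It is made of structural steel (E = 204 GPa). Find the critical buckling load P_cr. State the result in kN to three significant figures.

P_cr ≈ 6.06 kN

I = πd⁴/64 = π×43.7⁴/64 = 1.790×10^5 mm⁴
I = 1.790×10^5 mm⁴ = 1.790×10^-7 m⁴
Effective length L_e = K·L = 1 × 7.71 = 7.710 m
P_cr = π²EI / L_e² = π² × 204×10⁹ × 1.790×10^-7 / 7.710² = 6.063×10^3 N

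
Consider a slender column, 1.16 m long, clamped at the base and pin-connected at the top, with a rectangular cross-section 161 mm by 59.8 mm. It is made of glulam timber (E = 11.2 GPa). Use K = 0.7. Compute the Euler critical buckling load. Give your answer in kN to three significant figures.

Buckling occurs about the weak axis: I_min = h·b³/12 with b = 59.8 mm (the shorter side).
I_min = 161×59.8³/12 = 2.869×10^6 mm⁴
I = 2.869×10^6 mm⁴ = 2.869×10^-6 m⁴
Effective length L_e = K·L = 0.7 × 1.16 = 0.8120 m
P_cr = π²EI / L_e² = π² × 11.2×10⁹ × 2.869×10^-6 / 0.8120² = 4.810×10^5 N

P_cr ≈ 481 kN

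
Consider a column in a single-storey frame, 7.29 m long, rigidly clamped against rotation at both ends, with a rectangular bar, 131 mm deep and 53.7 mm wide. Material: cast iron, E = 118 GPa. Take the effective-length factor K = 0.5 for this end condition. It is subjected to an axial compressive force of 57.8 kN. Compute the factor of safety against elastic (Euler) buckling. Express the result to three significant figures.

Buckling occurs about the weak axis: I_min = h·b³/12 with b = 53.7 mm (the shorter side).
I_min = 131×53.7³/12 = 1.690×10^6 mm⁴
I = 1.690×10^6 mm⁴ = 1.690×10^-6 m⁴
Effective length L_e = K·L = 0.5 × 7.29 = 3.645 m
P_cr = π²EI / L_e² = π² × 118×10⁹ × 1.690×10^-6 / 3.645² = 1.482×10^5 N
Factor of safety n = P_cr / P = 148.18 / 57.8 = 2.56

n ≈ 2.56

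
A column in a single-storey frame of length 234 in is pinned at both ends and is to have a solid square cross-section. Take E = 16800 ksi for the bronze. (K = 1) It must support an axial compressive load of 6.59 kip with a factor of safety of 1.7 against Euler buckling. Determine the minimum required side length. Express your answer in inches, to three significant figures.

Required P_cr = n·P = 1.7 × 6.59 = 11.20 kip
L_e = K·L = 1 × 234 = 234.0 in
Required I = P_cr·L_e²/(π²E) = 1.120×10^4 × 234.0² / (π² × 1.68×10^7) = 3.700 in⁴
Solid square: I = a⁴/12  ⇒  a = (12I)^(1/4) = (12×3.700)^(1/4) = 2.58 in

a ≈ 2.58 in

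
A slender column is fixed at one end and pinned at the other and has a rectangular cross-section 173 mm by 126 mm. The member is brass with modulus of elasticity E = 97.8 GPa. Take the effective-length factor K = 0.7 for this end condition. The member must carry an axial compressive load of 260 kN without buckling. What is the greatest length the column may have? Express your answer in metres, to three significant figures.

L_max ≈ 14.8 m

Buckling occurs about the weak axis: I_min = h·b³/12 with b = 126 mm (the shorter side).
I_min = 173×126³/12 = 2.884×10^7 mm⁴
I = 2.884×10^-5 m⁴
At the buckling limit P_cr = P = 2.600×10^5 N
From P_cr = π²EI/(K·L)²:  L = (1/K)·√(π²EI/P_cr) = (1/0.7)·√(π²×9.78×10^10×2.884×10^-5/2.600×10^5)
L = 14.8 m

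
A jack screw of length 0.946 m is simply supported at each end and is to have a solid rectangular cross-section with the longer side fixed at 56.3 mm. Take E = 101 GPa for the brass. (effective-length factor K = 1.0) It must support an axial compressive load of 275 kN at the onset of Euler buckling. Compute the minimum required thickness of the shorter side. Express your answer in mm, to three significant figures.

L_e = K·L = 1 × 0.946 = 0.9460 m
Required I = P_cr·L_e²/(π²E) = 2.750×10^5 × 0.9460² / (π² × 1.01×10^11) = 2.469×10^-7 m⁴
I_req = 2.469×10^5 mm⁴
Rectangle, weak axis: I_min = h·b³/12 with h = 56.3 mm fixed  ⇒  b = (12I/h)^(1/3) = 37.5 mm

b ≈ 37.5 mm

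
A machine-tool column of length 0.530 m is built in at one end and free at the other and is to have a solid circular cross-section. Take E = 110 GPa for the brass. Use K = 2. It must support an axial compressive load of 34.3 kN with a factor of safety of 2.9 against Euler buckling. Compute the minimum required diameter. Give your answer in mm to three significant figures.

d ≈ 38.1 mm

Required P_cr = n·P = 2.9 × 34.3 = 99.47 kN
L_e = K·L = 2 × 0.530 = 1.060 m
Required I = P_cr·L_e²/(π²E) = 9.947×10^4 × 1.060² / (π² × 1.10×10^11) = 1.029×10^-7 m⁴
I_req = 1.029×10^5 mm⁴
Solid circle: I = πd⁴/64  ⇒  d = (64I/π)^(1/4) = (64×1.029×10^5/π)^(1/4) = 38.1 mm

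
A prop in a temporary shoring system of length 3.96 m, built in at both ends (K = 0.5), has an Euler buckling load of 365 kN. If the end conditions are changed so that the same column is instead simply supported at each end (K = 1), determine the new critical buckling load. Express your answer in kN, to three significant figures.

P_cr ∝ 1/K², so P_cr,new = P_cr,old × (K_old/K_new)² = 365 × (0.5/1)²
= 365 × 0.2500 = 91.2 kN

P_cr ≈ 91.2 kN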